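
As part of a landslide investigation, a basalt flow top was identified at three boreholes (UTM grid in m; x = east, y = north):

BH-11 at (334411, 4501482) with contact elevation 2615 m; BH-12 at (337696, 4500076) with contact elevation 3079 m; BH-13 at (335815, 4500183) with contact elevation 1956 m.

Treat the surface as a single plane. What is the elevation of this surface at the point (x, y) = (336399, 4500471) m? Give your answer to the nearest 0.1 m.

2699.2 m

Two edge vectors: BH-11→BH-12 = (3285, -1406, 464), BH-11→BH-13 = (1404, -1299, -659).
Normal n = (BH-11→BH-12) × (BH-11→BH-13) = (1529290, 2816271, -2293191).
So ∂z/∂x = −n_x/n_z = 0.666882959 and ∂z/∂y = −n_y/n_z = 1.228101366.
Intercept c from BH-11: 2615 − 223013.00 − 5528276.19 = −5748674.19.
At (336399, 4500471): z = 224338.8 + 5527034.6 − 5748674.19 = 2699.2 m.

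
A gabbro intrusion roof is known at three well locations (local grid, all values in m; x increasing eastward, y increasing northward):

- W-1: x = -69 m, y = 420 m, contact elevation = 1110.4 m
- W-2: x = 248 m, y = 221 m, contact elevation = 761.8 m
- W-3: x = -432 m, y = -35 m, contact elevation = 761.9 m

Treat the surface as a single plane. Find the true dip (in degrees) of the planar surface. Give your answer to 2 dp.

Let the plane be z = a·x + b·y + c.
W-2−W-1: 317a − 199b = −348.6;  W-3−W-1: −363a − 455b = −348.5.
Solving gives a = −0.41235, b = 1.09491.
Gradient magnitude |∇z| = √(a² + b²) = √(0.17003 + 1.19882) = 1.16998.
True dip = arctan(1.16998) = 49.48°, dipping toward SSE (azimuth ≈ 159°).

49.48°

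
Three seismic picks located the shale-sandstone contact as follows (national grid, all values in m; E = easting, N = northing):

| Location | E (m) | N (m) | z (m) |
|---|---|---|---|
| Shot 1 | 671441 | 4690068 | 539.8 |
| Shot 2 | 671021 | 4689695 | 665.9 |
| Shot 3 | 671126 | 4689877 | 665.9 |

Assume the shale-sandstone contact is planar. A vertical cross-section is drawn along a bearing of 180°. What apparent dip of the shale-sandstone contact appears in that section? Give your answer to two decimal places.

19.56°

Two edge vectors: Shot 1→Shot 2 = (-420, -373, 126.1), Shot 1→Shot 3 = (-315, -191, 126.1).
Normal n = (Shot 1→Shot 2) × (Shot 1→Shot 3) = (-22950.2, 13240.5, -37275).
So ∂z/∂E = −n_x/n_z = −0.61570 and ∂z/∂N = −n_y/n_z = 0.35521.
Unit vector along 180° is (sin 180°, cos 180°) = (0.0000, -1.0000).
Slope in that direction = a·(0.0000) + b·(-1.0000) = −0.35521.
Apparent dip = arctan|0.35521| = 19.56° (true dip is 35.4°, so apparent ≤ true as expected).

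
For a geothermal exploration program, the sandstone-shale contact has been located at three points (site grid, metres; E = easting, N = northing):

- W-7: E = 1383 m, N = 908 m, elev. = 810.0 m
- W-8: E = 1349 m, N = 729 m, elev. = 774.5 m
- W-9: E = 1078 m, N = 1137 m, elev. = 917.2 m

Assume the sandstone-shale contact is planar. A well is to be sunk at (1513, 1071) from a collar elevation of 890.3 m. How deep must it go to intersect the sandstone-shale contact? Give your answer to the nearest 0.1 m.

Two edge vectors: W-7→W-8 = (-34, -179, -35.5), W-7→W-9 = (-305, 229, 107.2).
Normal n = (W-7→W-8) × (W-7→W-9) = (-11059.3, 14472.3, -62381).
So ∂z/∂E = −n_x/n_z = −0.177286 and ∂z/∂N = −n_y/n_z = 0.231999.
Intercept c from W-7: 810 + 245.19 − 210.65 = 844.53.
At (1513, 1071): z_contact = −268.23 + 248.47 + 844.53 = 824.77 m.
Depth below ground = 890.3 − 824.77 = 65.5 m.

65.5 m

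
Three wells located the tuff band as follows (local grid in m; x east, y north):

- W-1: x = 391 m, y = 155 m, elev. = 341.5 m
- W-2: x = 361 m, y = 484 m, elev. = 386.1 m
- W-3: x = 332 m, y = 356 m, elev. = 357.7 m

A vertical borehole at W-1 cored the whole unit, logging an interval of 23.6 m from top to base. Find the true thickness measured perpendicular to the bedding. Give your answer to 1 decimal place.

Let the plane be z = a·x + b·y + c.
W-2−W-1: −30a + 329b = 44.6;  W-3−W-1: −59a + 201b = 16.2.
Solving gives a = 0.27164, b = 0.16033.
|∇z| = √(a²+b²) = 0.31543, so dip δ = arctan(0.31543) = 17.51°.
True thickness = vertical thickness × cos δ = 23.6 × cos 17.51° = 22.5 m.

22.5 m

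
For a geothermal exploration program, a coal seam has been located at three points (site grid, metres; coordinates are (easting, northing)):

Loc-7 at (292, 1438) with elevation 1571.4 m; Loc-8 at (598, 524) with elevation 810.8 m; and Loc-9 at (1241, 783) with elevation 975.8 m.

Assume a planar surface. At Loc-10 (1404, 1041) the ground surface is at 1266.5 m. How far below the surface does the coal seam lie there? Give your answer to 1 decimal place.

93.3 m

Let the plane be z = a·E + b·N + c.
Loc-8−Loc-7: 306a − 914b = −760.6;  Loc-9−Loc-7: 949a − 655b = −595.6.
Solving gives a = −0.069248, b = 0.808983.
Then c = 1571.4 − a·292 − b·1438 = 428.30.
At (1404, 1041): z_contact = −97.22 + 842.15 + 428.30 = 1173.23 m.
Depth below ground = 1266.5 − 1173.23 = 93.3 m.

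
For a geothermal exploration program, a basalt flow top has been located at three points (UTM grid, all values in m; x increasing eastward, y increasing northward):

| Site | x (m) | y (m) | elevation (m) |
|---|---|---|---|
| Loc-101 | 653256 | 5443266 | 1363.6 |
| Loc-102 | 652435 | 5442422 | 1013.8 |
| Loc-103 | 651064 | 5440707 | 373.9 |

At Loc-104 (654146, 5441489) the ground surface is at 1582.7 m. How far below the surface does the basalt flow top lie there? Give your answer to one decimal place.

331.1 m

Let the plane be z = a·x + b·y + c.
Loc-102−Loc-101: −821a − 844b = −349.8;  Loc-103−Loc-101: −2192a − 2559b = −989.7.
Solving gives a = 0.238475673, b = 0.182478048.
Then c = 1363.6 − a·653256 − b·5443266 = −1147698.62.
At (654146, 5441489): z_contact = 155997.91 + 992952.29 − 1147698.62 = 1251.58 m.
Depth below ground = 1582.7 − 1251.58 = 331.1 m.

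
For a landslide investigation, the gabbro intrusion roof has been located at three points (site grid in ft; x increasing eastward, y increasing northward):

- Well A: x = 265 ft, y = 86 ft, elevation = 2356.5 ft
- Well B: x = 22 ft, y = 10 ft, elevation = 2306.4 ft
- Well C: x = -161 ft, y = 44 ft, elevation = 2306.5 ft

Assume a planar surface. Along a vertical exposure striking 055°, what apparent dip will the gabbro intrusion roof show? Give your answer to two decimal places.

Let the plane be z = a·x + b·y + c.
Well B−Well A: −243a − 76b = −50.1;  Well C−Well A: −426a − 42b = −50.
Solving gives a = 0.07649, b = 0.41464.
Unit vector along 055° is (sin 55°, cos 55°) = (0.8192, 0.5736).
Slope in that direction = a·(0.8192) + b·(0.5736) = 0.30049.
Apparent dip = arctan|0.30049| = 16.72° (true dip is 22.9°, so apparent ≤ true as expected).

16.72°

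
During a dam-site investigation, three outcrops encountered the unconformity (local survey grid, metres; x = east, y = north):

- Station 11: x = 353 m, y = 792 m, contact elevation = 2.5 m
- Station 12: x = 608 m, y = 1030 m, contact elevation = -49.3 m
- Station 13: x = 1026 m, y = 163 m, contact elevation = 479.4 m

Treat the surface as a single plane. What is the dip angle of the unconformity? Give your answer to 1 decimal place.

28.8°

Two edge vectors: Station 11→Station 12 = (255, 238, -51.8), Station 11→Station 13 = (673, -629, 476.9).
Normal n = (Station 11→Station 12) × (Station 11→Station 13) = (80920, -156470.9, -320569).
So ∂z/∂x = −n_x/n_z = 0.25243 and ∂z/∂y = −n_y/n_z = −0.48810.
Gradient magnitude |∇z| = √(a² + b²) = √(0.06372 + 0.23825) = 0.54951.
True dip = arctan(0.54951) = 28.8°, dipping toward NNW (azimuth ≈ 333°).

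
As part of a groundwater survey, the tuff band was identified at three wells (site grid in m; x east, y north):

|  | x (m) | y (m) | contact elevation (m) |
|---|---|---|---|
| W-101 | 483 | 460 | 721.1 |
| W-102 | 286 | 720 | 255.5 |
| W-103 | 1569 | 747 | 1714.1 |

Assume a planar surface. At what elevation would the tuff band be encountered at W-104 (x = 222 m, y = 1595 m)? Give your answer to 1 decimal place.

Let the plane be z = a·x + b·y + c.
W-102−W-101: −197a + 260b = −465.6;  W-103−W-101: 1086a + 287b = 993.
Solving gives a = 1.156118, b = −0.914788.
Then c = 721.1 − a·483 − b·460 = 583.50.
At (222, 1595): z = 256.7 − 1459.1 + 583.50 = -618.9 m.

-618.9 m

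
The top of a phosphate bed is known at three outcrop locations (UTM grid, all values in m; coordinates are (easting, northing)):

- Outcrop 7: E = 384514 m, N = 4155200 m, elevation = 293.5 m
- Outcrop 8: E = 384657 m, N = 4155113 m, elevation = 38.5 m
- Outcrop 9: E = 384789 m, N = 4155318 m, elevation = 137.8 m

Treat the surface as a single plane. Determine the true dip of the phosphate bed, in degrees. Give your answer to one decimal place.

57.8°

Two edge vectors: Outcrop 7→Outcrop 8 = (143, -87, -255), Outcrop 7→Outcrop 9 = (275, 118, -155.7).
Normal n = (Outcrop 7→Outcrop 8) × (Outcrop 7→Outcrop 9) = (43635.9, -47859.9, 40799).
So ∂z/∂E = −n_x/n_z = −1.06953 and ∂z/∂N = −n_y/n_z = 1.17307.
Gradient magnitude |∇z| = √(a² + b²) = √(1.14390 + 1.37608) = 1.58745.
True dip = arctan(1.58745) = 57.8°, dipping toward SE (azimuth ≈ 138°).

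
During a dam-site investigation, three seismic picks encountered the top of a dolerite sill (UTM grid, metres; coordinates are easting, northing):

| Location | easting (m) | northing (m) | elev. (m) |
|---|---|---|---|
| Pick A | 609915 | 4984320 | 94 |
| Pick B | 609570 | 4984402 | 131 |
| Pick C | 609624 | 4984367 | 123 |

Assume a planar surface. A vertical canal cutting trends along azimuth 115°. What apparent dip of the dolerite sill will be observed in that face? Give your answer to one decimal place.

Two edge vectors: Pick A→Pick B = (-345, 82, 37), Pick A→Pick C = (-291, 47, 29).
Normal n = (Pick A→Pick B) × (Pick A→Pick C) = (639, -762, 7647).
So ∂z/∂easting = −n_x/n_z = −0.08356 and ∂z/∂northing = −n_y/n_z = 0.09965.
Unit vector along 115° is (sin 115°, cos 115°) = (0.9063, -0.4226).
Slope in that direction = a·(0.9063) + b·(-0.4226) = −0.11785.
Apparent dip = arctan|0.11785| = 6.7° (true dip is 7.4°, so apparent ≤ true as expected).

6.7°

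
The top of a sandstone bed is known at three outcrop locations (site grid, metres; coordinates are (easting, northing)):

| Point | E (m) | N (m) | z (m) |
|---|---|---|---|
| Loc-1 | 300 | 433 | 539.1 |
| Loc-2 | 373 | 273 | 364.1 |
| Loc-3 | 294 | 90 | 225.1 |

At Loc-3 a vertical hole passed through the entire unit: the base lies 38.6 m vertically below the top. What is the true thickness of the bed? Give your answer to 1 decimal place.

Let the plane be z = a·E + b·N + c.
Loc-2−Loc-1: 73a − 160b = −175;  Loc-3−Loc-1: −6a − 343b = −314.
Solving gives a = −0.37636, b = 0.92204.
|∇z| = √(a²+b²) = 0.99589, so dip δ = arctan(0.99589) = 44.88°.
True thickness = vertical thickness × cos δ = 38.6 × cos 44.88° = 27.4 m.

27.4 m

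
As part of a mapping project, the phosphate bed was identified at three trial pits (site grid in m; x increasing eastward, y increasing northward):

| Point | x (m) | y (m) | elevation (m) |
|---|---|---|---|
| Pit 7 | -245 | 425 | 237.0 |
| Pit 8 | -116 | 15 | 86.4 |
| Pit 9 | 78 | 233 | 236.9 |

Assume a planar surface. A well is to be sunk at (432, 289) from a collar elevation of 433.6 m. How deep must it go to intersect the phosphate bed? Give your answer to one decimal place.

Let the plane be z = a·x + b·y + c.
Pit 8−Pit 7: 129a − 410b = −150.6;  Pit 9−Pit 7: 323a − 192b = −0.1.
Solving gives a = 0.26819, b = 0.45170.
Then c = 237 − a·-245 − b·425 = 110.73.
At (432, 289): z_contact = 115.86 + 130.54 + 110.73 = 357.14 m.
Depth below ground = 433.6 − 357.14 = 76.5 m.

76.5 m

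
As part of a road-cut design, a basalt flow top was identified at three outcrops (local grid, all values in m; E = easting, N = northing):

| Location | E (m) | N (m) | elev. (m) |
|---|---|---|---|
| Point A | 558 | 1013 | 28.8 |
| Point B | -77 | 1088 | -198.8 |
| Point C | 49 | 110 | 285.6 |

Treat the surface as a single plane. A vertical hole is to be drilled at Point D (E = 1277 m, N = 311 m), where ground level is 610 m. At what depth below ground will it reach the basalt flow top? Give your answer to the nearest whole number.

Let the plane be z = a·E + b·N + c.
Point B−Point A: −635a + 75b = −227.6;  Point C−Point A: −509a − 903b = 256.8.
Solving gives a = 0.30456, b = −0.45606.
Then c = 28.8 − a·558 − b·1013 = 320.84.
At (1277, 311): z_contact = 388.9 − 141.8 + 320.84 = 567.9 m.
Depth below ground = 610 − 567.9 = 42 m.

42 m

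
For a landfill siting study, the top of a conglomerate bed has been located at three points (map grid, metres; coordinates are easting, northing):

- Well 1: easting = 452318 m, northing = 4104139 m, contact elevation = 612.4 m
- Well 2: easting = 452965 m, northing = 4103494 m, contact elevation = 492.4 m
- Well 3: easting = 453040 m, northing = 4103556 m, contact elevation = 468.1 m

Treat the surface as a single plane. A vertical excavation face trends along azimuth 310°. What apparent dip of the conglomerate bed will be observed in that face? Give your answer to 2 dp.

Two edge vectors: Well 1→Well 2 = (647, -645, -120), Well 1→Well 3 = (722, -583, -144.3).
Normal n = (Well 1→Well 2) × (Well 1→Well 3) = (23113.5, 6722.1, 88489).
So ∂z/∂easting = −n_x/n_z = −0.26120 and ∂z/∂northing = −n_y/n_z = −0.07597.
Unit vector along 310° is (sin 310°, cos 310°) = (-0.7660, 0.6428).
Slope in that direction = a·(-0.7660) + b·(0.6428) = 0.15126.
Apparent dip = arctan|0.15126| = 8.60° (true dip is 15.2°, so apparent ≤ true as expected).

8.60°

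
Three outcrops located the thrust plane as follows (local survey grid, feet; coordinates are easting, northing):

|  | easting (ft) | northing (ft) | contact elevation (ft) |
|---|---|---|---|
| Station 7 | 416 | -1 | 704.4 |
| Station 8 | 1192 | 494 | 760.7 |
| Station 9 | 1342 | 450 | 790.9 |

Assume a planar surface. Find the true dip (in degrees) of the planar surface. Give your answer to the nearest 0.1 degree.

Let the plane be z = a·easting + b·northing + c.
Station 8−Station 7: 776a + 495b = 56.3;  Station 9−Station 7: 926a + 451b = 86.5.
Solving gives a = 0.16077, b = −0.13829.
Gradient magnitude |∇z| = √(a² + b²) = √(0.02585 + 0.01913) = 0.21206.
True dip = arctan(0.21206) = 12.0°, dipping toward NW (azimuth ≈ 311°).

12.0°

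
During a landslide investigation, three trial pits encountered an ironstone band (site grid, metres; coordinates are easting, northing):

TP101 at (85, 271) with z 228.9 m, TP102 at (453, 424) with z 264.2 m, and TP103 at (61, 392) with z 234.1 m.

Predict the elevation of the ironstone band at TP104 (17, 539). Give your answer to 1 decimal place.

Let the plane be z = a·easting + b·northing + c.
TP102−TP101: 368a + 153b = 35.3;  TP103−TP101: −24a + 121b = 5.2.
Solving gives a = 0.07211, b = 0.05728.
Then c = 228.9 − a·85 − b·271 = 207.25.
At (17, 539): z = 1.2 + 30.9 + 207.25 = 239.3 m.

239.3 m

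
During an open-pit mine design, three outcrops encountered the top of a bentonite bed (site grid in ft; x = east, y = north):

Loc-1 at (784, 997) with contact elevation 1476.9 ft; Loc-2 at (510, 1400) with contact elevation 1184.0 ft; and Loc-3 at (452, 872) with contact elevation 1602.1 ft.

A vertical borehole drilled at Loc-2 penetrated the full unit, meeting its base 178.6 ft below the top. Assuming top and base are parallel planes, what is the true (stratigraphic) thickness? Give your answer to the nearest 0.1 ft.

Let the plane be z = a·x + b·y + c.
Loc-2−Loc-1: −274a + 403b = −292.9;  Loc-3−Loc-1: −332a − 125b = 125.2.
Solving gives a = −0.08238, b = −0.78281.
|∇z| = √(a²+b²) = 0.78713, so dip δ = arctan(0.78713) = 38.21°.
True thickness = vertical thickness × cos δ = 178.6 × cos 38.21° = 140.3 ft.

140.3 ft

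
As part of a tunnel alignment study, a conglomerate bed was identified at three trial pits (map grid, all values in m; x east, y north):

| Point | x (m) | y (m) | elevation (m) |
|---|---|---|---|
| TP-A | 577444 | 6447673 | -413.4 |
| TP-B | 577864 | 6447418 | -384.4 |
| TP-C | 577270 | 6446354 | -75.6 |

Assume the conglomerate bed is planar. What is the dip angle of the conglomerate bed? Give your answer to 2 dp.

14.48°

Let the plane be z = a·x + b·y + c.
TP-B−TP-A: 420a − 255b = 29;  TP-C−TP-A: −174a − 1319b = 337.8.
Solving gives a = −0.08003, b = −0.24555.
Gradient magnitude |∇z| = √(a² + b²) = √(0.00641 + 0.06029) = 0.25826.
True dip = arctan(0.25826) = 14.48°, dipping toward NNE (azimuth ≈ 018°).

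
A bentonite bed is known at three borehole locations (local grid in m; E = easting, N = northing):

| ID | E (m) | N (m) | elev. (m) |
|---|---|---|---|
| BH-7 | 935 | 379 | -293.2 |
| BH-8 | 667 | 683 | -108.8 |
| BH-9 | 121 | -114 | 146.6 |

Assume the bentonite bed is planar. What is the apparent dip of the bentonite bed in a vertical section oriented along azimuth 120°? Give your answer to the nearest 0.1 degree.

29.0°

Two edge vectors: BH-7→BH-8 = (-268, 304, 184.4), BH-7→BH-9 = (-814, -493, 439.8).
Normal n = (BH-7→BH-8) × (BH-7→BH-9) = (224608.4, -32235.2, 379580).
So ∂z/∂E = −n_x/n_z = −0.59173 and ∂z/∂N = −n_y/n_z = 0.08492.
Unit vector along 120° is (sin 120°, cos 120°) = (0.8660, -0.5000).
Slope in that direction = a·(0.8660) + b·(-0.5000) = −0.55491.
Apparent dip = arctan|0.55491| = 29.0° (true dip is 30.9°, so apparent ≤ true as expected).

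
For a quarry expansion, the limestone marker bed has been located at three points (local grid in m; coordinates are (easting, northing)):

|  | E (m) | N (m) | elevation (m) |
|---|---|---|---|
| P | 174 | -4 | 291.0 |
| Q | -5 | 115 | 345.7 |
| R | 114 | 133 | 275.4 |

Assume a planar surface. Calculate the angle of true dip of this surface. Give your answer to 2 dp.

32.68°

Two edge vectors: P→Q = (-179, 119, 54.7), P→R = (-60, 137, -15.6).
Normal n = (P→Q) × (P→R) = (-9350.3, -6074.4, -17383).
So ∂z/∂E = −n_x/n_z = −0.53790 and ∂z/∂N = −n_y/n_z = −0.34944.
Gradient magnitude |∇z| = √(a² + b²) = √(0.28934 + 0.12211) = 0.64144.
True dip = arctan(0.64144) = 32.68°, dipping toward ENE (azimuth ≈ 057°).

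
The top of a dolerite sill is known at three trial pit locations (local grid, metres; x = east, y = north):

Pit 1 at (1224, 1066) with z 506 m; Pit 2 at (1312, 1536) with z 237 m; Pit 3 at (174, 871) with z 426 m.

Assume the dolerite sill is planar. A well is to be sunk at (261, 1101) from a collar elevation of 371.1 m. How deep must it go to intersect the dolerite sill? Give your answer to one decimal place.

68.4 m

Two edge vectors: Pit 1→Pit 2 = (88, 470, -269), Pit 1→Pit 3 = (-1050, -195, -80).
Normal n = (Pit 1→Pit 2) × (Pit 1→Pit 3) = (-90055, 289490, 476340).
So ∂z/∂x = −n_x/n_z = 0.189056 and ∂z/∂y = −n_y/n_z = −0.607738.
Intercept c from Pit 1: 506 − 231.40 + 647.85 = 922.44.
At (261, 1101): z_contact = 49.34 − 669.12 + 922.44 = 302.67 m.
Depth below ground = 371.1 − 302.67 = 68.4 m.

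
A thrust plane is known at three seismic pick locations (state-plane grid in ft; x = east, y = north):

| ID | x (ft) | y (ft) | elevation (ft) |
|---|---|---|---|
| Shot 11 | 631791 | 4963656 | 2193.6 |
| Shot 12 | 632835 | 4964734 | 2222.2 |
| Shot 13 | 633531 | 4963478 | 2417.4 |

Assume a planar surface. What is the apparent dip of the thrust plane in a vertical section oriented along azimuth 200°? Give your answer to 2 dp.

Let the plane be z = a·x + b·y + c.
Shot 12−Shot 11: 1044a + 1078b = 28.6;  Shot 13−Shot 11: 1740a − 178b = 223.8.
Solving gives a = 0.11950, b = −0.08920.
Unit vector along 200° is (sin 200°, cos 200°) = (-0.3420, -0.9397).
Slope in that direction = a·(-0.3420) + b·(-0.9397) = 0.04295.
Apparent dip = arctan|0.04295| = 2.46° (true dip is 8.5°, so apparent ≤ true as expected).

2.46°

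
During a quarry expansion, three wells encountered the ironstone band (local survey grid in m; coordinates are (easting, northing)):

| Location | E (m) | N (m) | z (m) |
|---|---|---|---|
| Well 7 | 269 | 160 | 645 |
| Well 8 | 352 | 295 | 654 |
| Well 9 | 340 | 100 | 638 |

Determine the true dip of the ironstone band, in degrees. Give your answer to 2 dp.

Two edge vectors: Well 7→Well 8 = (83, 135, 9), Well 7→Well 9 = (71, -60, -7).
Normal n = (Well 7→Well 8) × (Well 7→Well 9) = (-405, 1220, -14565).
So ∂z/∂E = −n_x/n_z = −0.02781 and ∂z/∂N = −n_y/n_z = 0.08376.
Gradient magnitude |∇z| = √(a² + b²) = √(0.00077 + 0.00702) = 0.08826.
True dip = arctan(0.08826) = 5.04°, dipping toward SSE (azimuth ≈ 162°).

5.04°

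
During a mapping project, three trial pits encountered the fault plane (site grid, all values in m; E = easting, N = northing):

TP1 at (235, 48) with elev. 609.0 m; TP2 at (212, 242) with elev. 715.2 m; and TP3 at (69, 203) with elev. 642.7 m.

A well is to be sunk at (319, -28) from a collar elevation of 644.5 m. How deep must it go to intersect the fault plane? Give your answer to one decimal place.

51.1 m

Two edge vectors: TP1→TP2 = (-23, 194, 106.2), TP1→TP3 = (-166, 155, 33.7).
Normal n = (TP1→TP2) × (TP1→TP3) = (-9923.2, -16854.1, 28639).
So ∂z/∂E = −n_x/n_z = 0.34649 and ∂z/∂N = −n_y/n_z = 0.58850.
Intercept c from TP1: 609 − 81.43 − 28.25 = 499.33.
At (319, -28): z_contact = 110.53 − 16.48 + 499.33 = 593.38 m.
Depth below ground = 644.5 − 593.38 = 51.1 m.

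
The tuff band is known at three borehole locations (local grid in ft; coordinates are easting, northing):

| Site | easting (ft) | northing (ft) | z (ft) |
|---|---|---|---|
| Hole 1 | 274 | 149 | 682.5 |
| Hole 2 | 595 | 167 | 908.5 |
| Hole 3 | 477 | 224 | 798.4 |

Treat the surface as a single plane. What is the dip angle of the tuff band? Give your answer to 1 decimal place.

Two edge vectors: Hole 1→Hole 2 = (321, 18, 226), Hole 1→Hole 3 = (203, 75, 115.9).
Normal n = (Hole 1→Hole 2) × (Hole 1→Hole 3) = (-14863.8, 8674.1, 20421).
So ∂z/∂easting = −n_x/n_z = 0.72787 and ∂z/∂northing = −n_y/n_z = −0.42476.
Gradient magnitude |∇z| = √(a² + b²) = √(0.52979 + 0.18042) = 0.84274.
True dip = arctan(0.84274) = 40.1°, dipping toward WNW (azimuth ≈ 300°).

40.1°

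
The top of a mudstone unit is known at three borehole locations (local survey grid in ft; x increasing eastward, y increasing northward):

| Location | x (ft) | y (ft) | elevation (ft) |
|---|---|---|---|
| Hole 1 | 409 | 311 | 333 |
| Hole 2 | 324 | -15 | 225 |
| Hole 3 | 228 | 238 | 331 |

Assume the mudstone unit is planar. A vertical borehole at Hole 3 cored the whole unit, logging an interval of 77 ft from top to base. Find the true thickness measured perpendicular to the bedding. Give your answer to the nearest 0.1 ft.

Two edge vectors: Hole 1→Hole 2 = (-85, -326, -108), Hole 1→Hole 3 = (-181, -73, -2).
Normal n = (Hole 1→Hole 2) × (Hole 1→Hole 3) = (-7232, 19378, -52801).
So ∂z/∂x = −n_x/n_z = −0.13697 and ∂z/∂y = −n_y/n_z = 0.36700.
|∇z| = √(a²+b²) = 0.39173, so dip δ = arctan(0.39173) = 21.39°.
True thickness = vertical thickness × cos δ = 77 × cos 21.39° = 71.7 ft.

71.7 ft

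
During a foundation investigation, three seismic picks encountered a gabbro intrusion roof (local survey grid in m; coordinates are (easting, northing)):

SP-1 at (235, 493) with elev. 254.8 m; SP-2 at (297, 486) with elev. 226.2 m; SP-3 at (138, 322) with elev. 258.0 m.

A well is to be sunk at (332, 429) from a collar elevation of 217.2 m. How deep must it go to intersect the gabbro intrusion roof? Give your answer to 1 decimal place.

19.3 m

Let the plane be z = a·E + b·N + c.
SP-2−SP-1: 62a − 7b = −28.6;  SP-3−SP-1: −97a − 171b = 3.2.
Solving gives a = −0.43551, b = 0.22833.
Then c = 254.8 − a·235 − b·493 = 244.58.
At (332, 429): z_contact = −144.59 + 97.95 + 244.58 = 197.94 m.
Depth below ground = 217.2 − 197.94 = 19.3 m.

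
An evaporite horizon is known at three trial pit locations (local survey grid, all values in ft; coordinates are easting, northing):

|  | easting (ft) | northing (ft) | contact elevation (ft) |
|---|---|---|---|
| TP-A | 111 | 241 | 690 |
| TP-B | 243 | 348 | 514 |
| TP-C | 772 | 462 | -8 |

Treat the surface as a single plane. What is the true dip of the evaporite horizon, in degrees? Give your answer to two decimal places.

Let the plane be z = a·easting + b·northing + c.
TP-B−TP-A: 132a + 107b = −176;  TP-C−TP-A: 661a + 221b = −698.
Solving gives a = −0.86127, b = −0.58236.
Gradient magnitude |∇z| = √(a² + b²) = √(0.74178 + 0.33914) = 1.03968.
True dip = arctan(1.03968) = 46.11°, dipping toward NE (azimuth ≈ 056°).

46.11°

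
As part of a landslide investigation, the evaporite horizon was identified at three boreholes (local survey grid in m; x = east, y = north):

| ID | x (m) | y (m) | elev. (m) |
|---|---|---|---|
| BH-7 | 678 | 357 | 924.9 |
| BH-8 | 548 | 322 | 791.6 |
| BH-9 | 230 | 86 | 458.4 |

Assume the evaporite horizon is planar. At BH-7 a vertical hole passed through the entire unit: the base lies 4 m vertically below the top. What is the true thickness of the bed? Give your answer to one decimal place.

Two edge vectors: BH-7→BH-8 = (-130, -35, -133.3), BH-7→BH-9 = (-448, -271, -466.5).
Normal n = (BH-7→BH-8) × (BH-7→BH-9) = (-19796.8, -926.6, 19550).
So ∂z/∂x = −n_x/n_z = 1.01262 and ∂z/∂y = −n_y/n_z = 0.04740.
|∇z| = √(a²+b²) = 1.01373, so dip δ = arctan(1.01373) = 45.39°.
True thickness = vertical thickness × cos δ = 4 × cos 45.39° = 2.8 m.

2.8 m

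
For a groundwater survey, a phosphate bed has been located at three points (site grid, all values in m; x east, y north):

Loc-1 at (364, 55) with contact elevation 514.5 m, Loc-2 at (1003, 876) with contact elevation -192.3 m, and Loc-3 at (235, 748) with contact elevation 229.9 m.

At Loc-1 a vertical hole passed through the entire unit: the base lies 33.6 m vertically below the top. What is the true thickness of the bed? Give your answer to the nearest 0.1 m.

Let the plane be z = a·x + b·y + c.
Loc-2−Loc-1: 639a + 821b = −706.8;  Loc-3−Loc-1: −129a + 693b = −284.6.
Solving gives a = −0.46681, b = −0.49757.
|∇z| = √(a²+b²) = 0.68227, so dip δ = arctan(0.68227) = 34.30°.
True thickness = vertical thickness × cos δ = 33.6 × cos 34.30° = 27.8 m.

27.8 m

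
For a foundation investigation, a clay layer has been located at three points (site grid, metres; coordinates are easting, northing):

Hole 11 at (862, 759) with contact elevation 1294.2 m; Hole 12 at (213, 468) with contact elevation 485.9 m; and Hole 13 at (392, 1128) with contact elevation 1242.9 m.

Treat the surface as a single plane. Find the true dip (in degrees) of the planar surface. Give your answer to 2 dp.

Two edge vectors: Hole 11→Hole 12 = (-649, -291, -808.3), Hole 11→Hole 13 = (-470, 369, -51.3).
Normal n = (Hole 11→Hole 12) × (Hole 11→Hole 13) = (313191, 346607.3, -376251).
So ∂z/∂easting = −n_x/n_z = 0.83240 and ∂z/∂northing = −n_y/n_z = 0.92121.
Gradient magnitude |∇z| = √(a² + b²) = √(0.69289 + 0.84863) = 1.24158.
True dip = arctan(1.24158) = 51.15°, dipping toward SW (azimuth ≈ 222°).

51.15°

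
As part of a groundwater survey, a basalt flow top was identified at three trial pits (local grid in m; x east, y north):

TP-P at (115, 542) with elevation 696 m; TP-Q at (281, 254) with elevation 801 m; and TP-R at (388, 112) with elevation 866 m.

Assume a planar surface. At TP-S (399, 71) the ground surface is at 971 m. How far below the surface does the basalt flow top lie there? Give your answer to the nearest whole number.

Two edge vectors: TP-P→TP-Q = (166, -288, 105), TP-P→TP-R = (273, -430, 170).
Normal n = (TP-P→TP-Q) × (TP-P→TP-R) = (-3810, 445, 7244).
So ∂z/∂x = −n_x/n_z = 0.52595 and ∂z/∂y = −n_y/n_z = −0.06143.
Intercept c from TP-P: 696 − 60.48 + 33.30 = 668.81.
At (399, 71): z_contact = 209.9 − 4.4 + 668.81 = 874.3 m.
Depth below ground = 971 − 874.3 = 97 m.

97 m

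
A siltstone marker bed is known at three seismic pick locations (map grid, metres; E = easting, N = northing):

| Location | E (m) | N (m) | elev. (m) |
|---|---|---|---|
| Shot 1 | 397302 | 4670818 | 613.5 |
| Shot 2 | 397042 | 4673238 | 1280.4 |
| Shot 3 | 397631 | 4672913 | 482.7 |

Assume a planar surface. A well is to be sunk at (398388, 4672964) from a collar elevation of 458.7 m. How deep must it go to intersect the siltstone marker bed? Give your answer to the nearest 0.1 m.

Two edge vectors: Shot 1→Shot 2 = (-260, 2420, 666.9), Shot 1→Shot 3 = (329, 2095, -130.8).
Normal n = (Shot 1→Shot 2) × (Shot 1→Shot 3) = (-1713691.5, 185402.1, -1340880).
So ∂z/∂E = −n_x/n_z = −1.278034947 and ∂z/∂N = −n_y/n_z = 0.138268973.
Intercept c from Shot 1: 613.5 + 507765.84 − 645829.21 = −137449.87.
At (398388, 4672964): z_contact = −509153.79 + 646125.93 − 137449.87 = -477.72 m.
Depth below ground = 458.7 − (-477.72) = 936.4 m.

936.4 m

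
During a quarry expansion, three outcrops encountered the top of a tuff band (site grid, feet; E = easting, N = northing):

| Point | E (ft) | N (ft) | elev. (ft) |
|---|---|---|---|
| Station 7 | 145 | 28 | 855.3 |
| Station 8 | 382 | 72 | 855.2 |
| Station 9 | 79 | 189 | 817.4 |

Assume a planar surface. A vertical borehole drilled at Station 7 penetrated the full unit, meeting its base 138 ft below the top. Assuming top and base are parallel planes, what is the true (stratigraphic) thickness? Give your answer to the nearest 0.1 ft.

134.7 ft

Two edge vectors: Station 7→Station 8 = (237, 44, -0.1), Station 7→Station 9 = (-66, 161, -37.9).
Normal n = (Station 7→Station 8) × (Station 7→Station 9) = (-1651.5, 8988.9, 41061).
So ∂z/∂E = −n_x/n_z = 0.04022 and ∂z/∂N = −n_y/n_z = −0.21892.
|∇z| = √(a²+b²) = 0.22258, so dip δ = arctan(0.22258) = 12.55°.
True thickness = vertical thickness × cos δ = 138 × cos 12.55° = 134.7 ft.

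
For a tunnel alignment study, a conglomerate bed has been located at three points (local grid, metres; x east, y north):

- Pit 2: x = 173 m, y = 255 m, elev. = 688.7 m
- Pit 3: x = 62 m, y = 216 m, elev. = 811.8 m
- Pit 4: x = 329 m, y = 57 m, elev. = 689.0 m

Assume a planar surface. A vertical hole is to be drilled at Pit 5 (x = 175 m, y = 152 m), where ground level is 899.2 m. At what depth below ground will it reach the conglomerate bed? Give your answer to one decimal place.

Let the plane be z = a·x + b·y + c.
Pit 3−Pit 2: −111a − 39b = 123.1;  Pit 4−Pit 2: 156a − 198b = 0.3.
Solving gives a = −0.86815, b = −0.68551.
Then c = 688.7 − a·173 − b·255 = 1013.70.
At (175, 152): z_contact = −151.93 − 104.20 + 1013.70 = 757.57 m.
Depth below ground = 899.2 − 757.57 = 141.6 m.

141.6 m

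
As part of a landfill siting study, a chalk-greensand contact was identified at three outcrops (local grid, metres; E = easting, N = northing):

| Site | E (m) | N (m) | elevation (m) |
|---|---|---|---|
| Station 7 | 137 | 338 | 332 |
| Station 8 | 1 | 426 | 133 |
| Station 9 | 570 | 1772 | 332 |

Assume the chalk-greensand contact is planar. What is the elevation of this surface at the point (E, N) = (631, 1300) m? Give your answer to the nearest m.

Let the plane be z = a·E + b·N + c.
Station 8−Station 7: −136a + 88b = −199;  Station 9−Station 7: 433a + 1434b = 0.
Solving gives a = 1.22407, b = −0.36961.
Then c = 332 − a·137 − b·338 = 289.23.
At (631, 1300): z = 772.4 − 480.5 + 289.23 = 581.1 m.

581 m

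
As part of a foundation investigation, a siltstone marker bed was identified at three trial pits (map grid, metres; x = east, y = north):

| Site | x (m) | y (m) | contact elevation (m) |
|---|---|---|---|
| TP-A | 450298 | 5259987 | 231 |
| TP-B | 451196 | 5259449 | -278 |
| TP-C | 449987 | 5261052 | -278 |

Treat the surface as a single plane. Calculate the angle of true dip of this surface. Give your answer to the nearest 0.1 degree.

52.3°

Two edge vectors: TP-A→TP-B = (898, -538, -509), TP-A→TP-C = (-311, 1065, -509).
Normal n = (TP-A→TP-B) × (TP-A→TP-C) = (815927, 615381, 789052).
So ∂z/∂x = −n_x/n_z = −1.03406 and ∂z/∂y = −n_y/n_z = −0.77990.
Gradient magnitude |∇z| = √(a² + b²) = √(1.06928 + 0.60824) = 1.29519.
True dip = arctan(1.29519) = 52.3°, dipping toward NE (azimuth ≈ 053°).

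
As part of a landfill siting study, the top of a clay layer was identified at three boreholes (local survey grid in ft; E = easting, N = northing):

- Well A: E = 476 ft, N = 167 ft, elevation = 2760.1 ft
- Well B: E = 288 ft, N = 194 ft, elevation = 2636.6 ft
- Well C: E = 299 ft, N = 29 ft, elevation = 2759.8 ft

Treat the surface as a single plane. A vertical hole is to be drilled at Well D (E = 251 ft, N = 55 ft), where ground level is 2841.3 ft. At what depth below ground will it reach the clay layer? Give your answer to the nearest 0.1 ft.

126.6 ft

Let the plane be z = a·E + b·N + c.
Well B−Well A: −188a + 27b = −123.5;  Well C−Well A: −177a − 138b = −0.3.
Solving gives a = 0.55499, b = −0.70967.
Then c = 2760.1 − a·476 − b·167 = 2614.44.
At (251, 55): z_contact = 139.30 − 39.03 + 2614.44 = 2714.71 ft.
Depth below ground = 2841.3 − 2714.71 = 126.6 ft.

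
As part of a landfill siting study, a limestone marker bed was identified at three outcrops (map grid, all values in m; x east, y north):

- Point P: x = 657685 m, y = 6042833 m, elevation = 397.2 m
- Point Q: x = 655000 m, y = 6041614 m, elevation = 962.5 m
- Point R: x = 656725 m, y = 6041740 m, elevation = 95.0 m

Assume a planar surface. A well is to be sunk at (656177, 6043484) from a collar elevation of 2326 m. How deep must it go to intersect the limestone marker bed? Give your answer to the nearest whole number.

586 m

Let the plane be z = a·x + b·y + c.
Point Q−Point P: −2685a − 1219b = 565.3;  Point R−Point P: −960a − 1093b = −302.2.
Solving gives a = −0.55895396, b = 0.76742525.
Then c = 397.2 − a·657685 − b·6042833 = −4269409.81.
At (656177, 6043484): z_contact = −366772.7 + 4637922.2 − 4269409.81 = 1739.7 m.
Depth below ground = 2326 − 1739.7 = 586 m.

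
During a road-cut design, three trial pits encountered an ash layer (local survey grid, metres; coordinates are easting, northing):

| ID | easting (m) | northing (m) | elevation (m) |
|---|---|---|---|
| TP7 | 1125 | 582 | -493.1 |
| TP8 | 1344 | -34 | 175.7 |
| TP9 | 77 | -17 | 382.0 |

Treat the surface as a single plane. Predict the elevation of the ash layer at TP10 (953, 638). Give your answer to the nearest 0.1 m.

Let the plane be z = a·easting + b·northing + c.
TP8−TP7: 219a − 616b = 668.8;  TP9−TP7: −1048a − 599b = 875.1.
Solving gives a = −0.178243, b = −1.149083.
Then c = -493.1 − a·1125 − b·582 = 376.19.
At (953, 638): z = −169.9 − 733.1 + 376.19 = -526.8 m.

-526.8 m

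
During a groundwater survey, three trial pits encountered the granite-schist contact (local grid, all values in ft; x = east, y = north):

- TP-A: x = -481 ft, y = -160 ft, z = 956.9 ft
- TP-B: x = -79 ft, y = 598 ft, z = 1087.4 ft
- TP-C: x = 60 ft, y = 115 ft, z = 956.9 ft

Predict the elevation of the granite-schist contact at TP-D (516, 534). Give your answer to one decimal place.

Let the plane be z = a·x + b·y + c.
TP-B−TP-A: 402a + 758b = 130.5;  TP-C−TP-A: 541a + 275b = 0.
Solving gives a = −0.11981, b = 0.23571.
Then c = 956.9 − a·-481 − b·-160 = 936.98.
At (516, 534): z = −61.8 + 125.9 + 936.98 = 1001.0 ft.

1001.0 ft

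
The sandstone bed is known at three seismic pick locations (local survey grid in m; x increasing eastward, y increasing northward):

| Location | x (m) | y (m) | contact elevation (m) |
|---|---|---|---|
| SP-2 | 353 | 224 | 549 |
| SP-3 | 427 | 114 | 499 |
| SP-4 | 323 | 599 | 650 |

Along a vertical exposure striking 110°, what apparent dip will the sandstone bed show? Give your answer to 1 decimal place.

Let the plane be z = a·x + b·y + c.
SP-3−SP-2: 74a − 110b = −50;  SP-4−SP-2: −30a + 375b = 101.
Solving gives a = −0.31247, b = 0.24434.
Unit vector along 110° is (sin 110°, cos 110°) = (0.9397, -0.3420).
Slope in that direction = a·(0.9397) + b·(-0.3420) = −0.37720.
Apparent dip = arctan|0.37720| = 20.7° (true dip is 21.6°, so apparent ≤ true as expected).

20.7°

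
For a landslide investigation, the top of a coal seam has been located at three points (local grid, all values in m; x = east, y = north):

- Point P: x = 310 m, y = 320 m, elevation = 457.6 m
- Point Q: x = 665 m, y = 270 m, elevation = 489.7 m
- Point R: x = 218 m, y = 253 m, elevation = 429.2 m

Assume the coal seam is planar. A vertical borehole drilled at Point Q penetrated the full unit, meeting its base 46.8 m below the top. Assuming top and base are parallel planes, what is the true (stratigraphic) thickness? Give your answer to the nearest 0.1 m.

Two edge vectors: Point P→Point Q = (355, -50, 32.1), Point P→Point R = (-92, -67, -28.4).
Normal n = (Point P→Point Q) × (Point P→Point R) = (3570.7, 7128.8, -28385).
So ∂z/∂x = −n_x/n_z = 0.12580 and ∂z/∂y = −n_y/n_z = 0.25115.
|∇z| = √(a²+b²) = 0.28089, so dip δ = arctan(0.28089) = 15.69°.
True thickness = vertical thickness × cos δ = 46.8 × cos 15.69° = 45.1 m.

45.1 m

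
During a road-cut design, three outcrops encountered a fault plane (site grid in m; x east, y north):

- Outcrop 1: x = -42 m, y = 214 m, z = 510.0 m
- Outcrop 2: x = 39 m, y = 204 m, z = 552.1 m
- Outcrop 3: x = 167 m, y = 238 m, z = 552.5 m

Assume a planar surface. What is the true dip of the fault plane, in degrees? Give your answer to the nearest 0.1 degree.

54.0°

Let the plane be z = a·x + b·y + c.
Outcrop 2−Outcrop 1: 81a − 10b = 42.1;  Outcrop 3−Outcrop 1: 209a + 24b = 42.5.
Solving gives a = 0.35583, b = −1.32781.
Gradient magnitude |∇z| = √(a² + b²) = √(0.12661 + 1.76309) = 1.37466.
True dip = arctan(1.37466) = 54.0°, dipping toward NNW (azimuth ≈ 345°).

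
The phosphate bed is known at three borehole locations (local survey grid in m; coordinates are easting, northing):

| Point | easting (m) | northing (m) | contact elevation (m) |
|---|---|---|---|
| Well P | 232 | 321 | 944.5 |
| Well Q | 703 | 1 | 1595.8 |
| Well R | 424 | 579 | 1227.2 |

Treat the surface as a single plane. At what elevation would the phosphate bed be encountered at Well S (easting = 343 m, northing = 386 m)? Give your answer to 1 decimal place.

1104.2 m

Let the plane be z = a·easting + b·northing + c.
Well Q−Well P: 471a − 320b = 651.3;  Well R−Well P: 192a + 258b = 282.7.
Solving gives a = 1.41289, b = 0.04428.
Then c = 944.5 − a·232 − b·321 = 602.49.
At (343, 386): z = 484.6 + 17.1 + 602.49 = 1104.2 m.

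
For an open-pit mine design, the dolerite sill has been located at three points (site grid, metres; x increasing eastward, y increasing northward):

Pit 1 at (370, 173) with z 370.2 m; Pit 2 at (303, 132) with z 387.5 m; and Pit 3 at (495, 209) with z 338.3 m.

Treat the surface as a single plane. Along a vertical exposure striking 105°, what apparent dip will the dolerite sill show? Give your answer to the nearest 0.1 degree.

13.6°

Two edge vectors: Pit 1→Pit 2 = (-67, -41, 17.3), Pit 1→Pit 3 = (125, 36, -31.9).
Normal n = (Pit 1→Pit 2) × (Pit 1→Pit 3) = (685.1, 25.2, 2713).
So ∂z/∂x = −n_x/n_z = −0.25252 and ∂z/∂y = −n_y/n_z = −0.00929.
Unit vector along 105° is (sin 105°, cos 105°) = (0.9659, -0.2588).
Slope in that direction = a·(0.9659) + b·(-0.2588) = −0.24152.
Apparent dip = arctan|0.24152| = 13.6° (true dip is 14.2°, so apparent ≤ true as expected).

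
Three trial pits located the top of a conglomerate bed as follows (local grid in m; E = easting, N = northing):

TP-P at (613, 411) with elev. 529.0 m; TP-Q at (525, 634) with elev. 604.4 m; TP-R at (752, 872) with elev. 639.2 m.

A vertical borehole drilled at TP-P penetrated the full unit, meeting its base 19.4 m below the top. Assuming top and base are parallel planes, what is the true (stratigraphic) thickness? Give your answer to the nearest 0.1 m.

18.5 m

Two edge vectors: TP-P→TP-Q = (-88, 223, 75.4), TP-P→TP-R = (139, 461, 110.2).
Normal n = (TP-P→TP-Q) × (TP-P→TP-R) = (-10184.8, 20178.2, -71565).
So ∂z/∂E = −n_x/n_z = −0.14232 and ∂z/∂N = −n_y/n_z = 0.28196.
|∇z| = √(a²+b²) = 0.31584, so dip δ = arctan(0.31584) = 17.53°.
True thickness = vertical thickness × cos δ = 19.4 × cos 17.53° = 18.5 m.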